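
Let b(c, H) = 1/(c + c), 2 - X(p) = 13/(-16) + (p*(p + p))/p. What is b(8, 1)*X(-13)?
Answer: 461/256 ≈ 1.8008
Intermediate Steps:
X(p) = 45/16 - 2*p (X(p) = 2 - (13/(-16) + (p*(p + p))/p) = 2 - (13*(-1/16) + (p*(2*p))/p) = 2 - (-13/16 + (2*p²)/p) = 2 - (-13/16 + 2*p) = 2 + (13/16 - 2*p) = 45/16 - 2*p)
b(c, H) = 1/(2*c)
b(8, 1)*X(-13) = ((½)/8)*(45/16 - 2*(-13)) = ((½)*(⅛))*(45/16 + 26) = (1/16)*(461/16) = 461/256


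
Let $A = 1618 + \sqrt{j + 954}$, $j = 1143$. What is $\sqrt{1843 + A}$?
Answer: $\sqrt{3461 + 3 \sqrt{233}} \approx 59.218$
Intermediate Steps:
$A = 1618 + 3 \sqrt{233}$ ($A = 1618 + \sqrt{1143 + 954} = 1618 + \sqrt{2097} = 1618 + 3 \sqrt{233} \approx 1663.8$)
$\sqrt{1843 + A} = \sqrt{1843 + \left(1618 + 3 \sqrt{233}\right)} = \sqrt{3461 + 3 \sqrt{233}}$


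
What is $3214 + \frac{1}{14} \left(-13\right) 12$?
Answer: $\frac{22420}{7} \approx 3202.9$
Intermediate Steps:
$3214 + \frac{1}{14} \left(-13\right) 12 = 3214 - \frac{78}{7} = \frac{22420}{7}$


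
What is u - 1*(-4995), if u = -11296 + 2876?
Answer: -3425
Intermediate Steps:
u = -8420
u - 1*(-4995) = -8420 - 1*(-4995) = -8420 + 4995 = -3425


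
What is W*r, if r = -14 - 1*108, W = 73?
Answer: -8906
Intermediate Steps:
r = -122 (r = -14 - 108 = -122)
W*r = 73*(-122) = -8906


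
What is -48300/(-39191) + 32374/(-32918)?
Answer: 160584983/645044669 ≈ 0.24895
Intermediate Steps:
-48300/(-39191) + 32374/(-32918) = -48300*(-1/39191) + 32374*(-1/32918) = 48300/39191 - 16187/16459 = 160584983/645044669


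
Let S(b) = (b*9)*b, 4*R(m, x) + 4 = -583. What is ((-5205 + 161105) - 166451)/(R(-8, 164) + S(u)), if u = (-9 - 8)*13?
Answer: -42204/1757689 ≈ -0.024011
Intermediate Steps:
R(m, x) = -587/4 (R(m, x) = -1 + (¼)*(-583) = -1 - 583/4 = -587/4)
u = -221 (u = -17*13 = -221)
S(b) = 9*b² (S(b) = (9*b)*b = 9*b²)
((-5205 + 161105) - 166451)/(R(-8, 164) + S(u)) = ((-5205 + 161105) - 166451)/(-587/4 + 9*(-221)²) = (155900 - 166451)/(-587/4 + 9*48841) = -10551/(-587/4 + 439569) = -10551/1757689/4 = -10551*4/1757689 = -42204/1757689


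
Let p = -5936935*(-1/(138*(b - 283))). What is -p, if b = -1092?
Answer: 1187387/37950 ≈ 31.288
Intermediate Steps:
p = -1187387/37950 (p = -5936935*(-1/(138*(-1092 - 283))) = -5936935/((-138*(-1375))) = -5936935/189750 = -5936935*1/189750 = -1187387/37950 ≈ -31.288)
-p = -1*(-1187387/37950) = 1187387/37950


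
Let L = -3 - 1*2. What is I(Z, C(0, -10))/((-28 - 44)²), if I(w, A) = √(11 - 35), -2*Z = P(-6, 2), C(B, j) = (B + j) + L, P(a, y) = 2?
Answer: I*√6/2592 ≈ 0.00094502*I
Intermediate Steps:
L = -5 (L = -3 - 2 = -5)
C(B, j) = -5 + B + j (C(B, j) = (B + j) - 5 = -5 + B + j)
Z = -1 (Z = -½*2 = -1)
I(w, A) = 2*I*√6 (I(w, A) = √(-24) = 2*I*√6)
I(Z, C(0, -10))/((-28 - 44)²) = (2*I*√6)/((-28 - 44)²) = (2*I*√6)/((-72)²) = (2*I*√6)/5184 = (2*I*√6)*(1/5184) = I*√6/2592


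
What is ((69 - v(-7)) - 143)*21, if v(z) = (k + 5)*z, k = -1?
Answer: -966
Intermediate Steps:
v(z) = 4*z (v(z) = (-1 + 5)*z = 4*z)
((69 - v(-7)) - 143)*21 = ((69 - 4*(-7)) - 143)*21 = ((69 - 1*(-28)) - 143)*21 = ((69 + 28) - 143)*21 = (97 - 143)*21 = -46*21 = -966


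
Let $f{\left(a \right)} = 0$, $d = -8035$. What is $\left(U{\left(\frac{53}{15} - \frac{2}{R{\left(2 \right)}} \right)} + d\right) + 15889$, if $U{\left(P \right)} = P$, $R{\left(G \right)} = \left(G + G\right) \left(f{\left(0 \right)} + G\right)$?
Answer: $\frac{471437}{60} \approx 7857.3$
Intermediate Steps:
$R{\left(G \right)} = 2 G^{2}$ ($R{\left(G \right)} = \left(G + G\right) \left(0 + G\right) = 2 G G = 2 G^{2}$)
$\left(U{\left(\frac{53}{15} - \frac{2}{R{\left(2 \right)}} \right)} + d\right) + 15889 = \left(\left(\frac{53}{15} - \frac{2}{2 \cdot 2^{2}}\right) - 8035\right) + 15889 = \left(\left(53 \cdot \frac{1}{15} - \frac{2}{2 \cdot 4}\right) - 8035\right) + 15889 = \left(\left(\frac{53}{15} - \frac{2}{8}\right) - 8035\right) + 15889 = \left(\left(\frac{53}{15} - \frac{1}{4}\right) - 8035\right) + 15889 = \left(\frac{197}{60} - 8035\right) + 15889 = - \frac{481903}{60} + 15889 = \frac{471437}{60}$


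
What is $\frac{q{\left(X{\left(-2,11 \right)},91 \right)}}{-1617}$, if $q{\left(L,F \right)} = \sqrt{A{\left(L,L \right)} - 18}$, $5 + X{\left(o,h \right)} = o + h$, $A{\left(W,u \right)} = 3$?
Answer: $- \frac{i \sqrt{15}}{1617} \approx - 0.0023952 i$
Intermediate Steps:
$X{\left(o,h \right)} = -5 + h + o$ ($X{\left(o,h \right)} = -5 + \left(o + h\right) = -5 + \left(h + o\right) = -5 + h + o$)
$q{\left(L,F \right)} = i \sqrt{15}$ ($q{\left(L,F \right)} = \sqrt{3 - 18} = \sqrt{-15} = i \sqrt{15}$)
$\frac{q{\left(X{\left(-2,11 \right)},91 \right)}}{-1617} = \frac{i \sqrt{15}}{-1617} = i \sqrt{15} \left(- \frac{1}{1617}\right) = - \frac{i \sqrt{15}}{1617}$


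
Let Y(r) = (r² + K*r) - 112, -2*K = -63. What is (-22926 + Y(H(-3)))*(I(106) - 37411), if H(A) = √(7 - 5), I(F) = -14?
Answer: 862122300 - 2357775*√2/2 ≈ 8.6045e+8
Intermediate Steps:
K = 63/2 (K = -½*(-63) = 63/2 ≈ 31.500)
H(A) = √2
Y(r) = -112 + r² + 63*r/2 (Y(r) = (r² + 63*r/2) - 112 = -112 + r² + 63*r/2)
(-22926 + Y(H(-3)))*(I(106) - 37411) = (-22926 + (-112 + (√2)² + 63*√2/2))*(-14 - 37411) = (-22926 + (-112 + 2 + 63*√2/2))*(-37425) = (-22926 + (-110 + 63*√2/2))*(-37425) = (-23036 + 63*√2/2)*(-37425) = 862122300 - 2357775*√2/2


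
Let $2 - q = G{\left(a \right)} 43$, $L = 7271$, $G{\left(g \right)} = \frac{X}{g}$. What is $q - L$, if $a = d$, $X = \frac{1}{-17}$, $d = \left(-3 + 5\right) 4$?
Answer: $- \frac{988541}{136} \approx -7268.7$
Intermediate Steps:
$d = 8$ ($d = 2 \cdot 4 = 8$)
$X = - \frac{1}{17} \approx -0.058824$
$a = 8$
$G{\left(g \right)} = - \frac{1}{17 g}$
$q = \frac{315}{136}$ ($q = 2 - - \frac{1}{17 \cdot 8} \cdot 43 = 2 - \left(- \frac{1}{17}\right) \frac{1}{8} \cdot 43 = 2 - \left(- \frac{1}{136}\right) 43 = 2 - - \frac{43}{136} = 2 + \frac{43}{136} = \frac{315}{136} \approx 2.3162$)
$q - L = \frac{315}{136} - 7271 = - \frac{988541}{136}$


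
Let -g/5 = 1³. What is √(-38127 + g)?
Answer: 2*I*√9533 ≈ 195.27*I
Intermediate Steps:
g = -5 (g = -5*1³ = -5*1 = -5)
√(-38127 + g) = √(-38127 - 5) = √(-38132) = 2*I*√9533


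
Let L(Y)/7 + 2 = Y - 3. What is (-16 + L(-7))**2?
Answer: 10000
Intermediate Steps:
L(Y) = -35 + 7*Y (L(Y) = -14 + 7*(Y - 3) = -14 + 7*(-3 + Y) = -14 + (-21 + 7*Y) = -35 + 7*Y)
(-16 + L(-7))**2 = (-16 + (-35 + 7*(-7)))**2 = (-16 + (-35 - 49))**2 = (-16 - 84)**2 = (-100)**2 = 10000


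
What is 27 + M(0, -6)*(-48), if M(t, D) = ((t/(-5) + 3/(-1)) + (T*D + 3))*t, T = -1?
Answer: 27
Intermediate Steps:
M(t, D) = t*(-D - t/5) (M(t, D) = ((t/(-5) + 3/(-1)) + (-D + 3))*t = ((t*(-1/5) + 3*(-1)) + (3 - D))*t = ((-t/5 - 3) + (3 - D))*t = ((-3 - t/5) + (3 - D))*t = (-D - t/5)*t = t*(-D - t/5))
27 + M(0, -6)*(-48) = 27 + ((1/5)*0*(-1*0 - 5*(-6)))*(-48) = 27 + ((1/5)*0*(0 + 30))*(-48) = 27 + ((1/5)*0*30)*(-48) = 27 + 0*(-48) = 27 + 0 = 27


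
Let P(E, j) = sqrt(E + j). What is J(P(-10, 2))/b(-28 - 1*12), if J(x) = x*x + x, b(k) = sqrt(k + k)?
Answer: sqrt(10)/10 + 2*I*sqrt(5)/5 ≈ 0.31623 + 0.89443*I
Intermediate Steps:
b(k) = sqrt(2)*sqrt(k) (b(k) = sqrt(2*k) = sqrt(2)*sqrt(k))
J(x) = x + x**2 (J(x) = x**2 + x = x + x**2)
J(P(-10, 2))/b(-28 - 1*12) = (sqrt(-10 + 2)*(1 + sqrt(-10 + 2)))/((sqrt(2)*sqrt(-28 - 1*12))) = (sqrt(-8)*(1 + sqrt(-8)))/((sqrt(2)*sqrt(-28 - 12))) = ((2*I*sqrt(2))*(1 + 2*I*sqrt(2)))/((sqrt(2)*sqrt(-40))) = (2*I*sqrt(2)*(1 + 2*I*sqrt(2)))/((sqrt(2)*(2*I*sqrt(10)))) = (2*I*sqrt(2)*(1 + 2*I*sqrt(2)))/((4*I*sqrt(5))) = (2*I*sqrt(2)*(1 + 2*I*sqrt(2)))*(-I*sqrt(5)/20) = sqrt(10)*(1 + 2*I*sqrt(2))/10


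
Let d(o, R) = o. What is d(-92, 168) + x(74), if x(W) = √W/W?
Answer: -92 + √74/74 ≈ -91.884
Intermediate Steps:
x(W) = W^(-½)
d(-92, 168) + x(74) = -92 + 74^(-½) = -92 + √74/74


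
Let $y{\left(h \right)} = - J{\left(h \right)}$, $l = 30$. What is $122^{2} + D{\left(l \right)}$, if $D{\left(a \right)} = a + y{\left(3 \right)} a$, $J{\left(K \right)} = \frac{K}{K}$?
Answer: $14884$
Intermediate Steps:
$J{\left(K \right)} = 1$
$y{\left(h \right)} = -1$ ($y{\left(h \right)} = \left(-1\right) 1 = -1$)
$D{\left(a \right)} = 0$ ($D{\left(a \right)} = a - a = 0$)
$122^{2} + D{\left(l \right)} = 122^{2} + 0 = 14884 + 0 = 14884$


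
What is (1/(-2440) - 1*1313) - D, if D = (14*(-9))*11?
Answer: 178119/2440 ≈ 73.000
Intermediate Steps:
D = -1386 (D = -126*11 = -1386)
(1/(-2440) - 1*1313) - D = (1/(-2440) - 1*1313) - 1*(-1386) = (-1/2440 - 1313) + 1386 = -3203721/2440 + 1386 = 178119/2440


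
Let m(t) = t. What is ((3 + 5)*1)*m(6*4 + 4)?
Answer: 224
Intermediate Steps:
((3 + 5)*1)*m(6*4 + 4) = ((3 + 5)*1)*(6*4 + 4) = (8*1)*(24 + 4) = 8*28 = 224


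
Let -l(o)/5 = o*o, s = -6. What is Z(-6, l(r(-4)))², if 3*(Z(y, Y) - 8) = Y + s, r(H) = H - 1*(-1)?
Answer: 81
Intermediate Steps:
r(H) = 1 + H (r(H) = H + 1 = 1 + H)
l(o) = -5*o² (l(o) = -5*o*o = -5*o²)
Z(y, Y) = 6 + Y/3 (Z(y, Y) = 8 + (Y - 6)/3 = 8 + (-6 + Y)/3 = 8 + (-2 + Y/3) = 6 + Y/3)
Z(-6, l(r(-4)))² = (6 + (-5*(1 - 4)²)/3)² = (6 + (-5*(-3)²)/3)² = (6 + (-5*9)/3)² = (6 + (⅓)*(-45))² = (6 - 15)² = (-9)² = 81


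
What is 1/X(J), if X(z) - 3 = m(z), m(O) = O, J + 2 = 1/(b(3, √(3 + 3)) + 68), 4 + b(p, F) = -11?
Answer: 53/54 ≈ 0.98148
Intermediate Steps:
b(p, F) = -15 (b(p, F) = -4 - 11 = -15)
J = -105/53 (J = -2 + 1/(-15 + 68) = -2 + 1/53 = -105/53 ≈ -1.9811)
X(z) = 3 + z
1/X(J) = 1/(3 - 105/53) = 1/(54/53) = 53/54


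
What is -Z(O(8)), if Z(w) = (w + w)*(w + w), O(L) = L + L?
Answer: -1024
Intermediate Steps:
O(L) = 2*L
Z(w) = 4*w**2 (Z(w) = (2*w)*(2*w) = 4*w**2)
-Z(O(8)) = -4*(2*8)**2 = -4*16**2 = -4*256 = -1*1024 = -1024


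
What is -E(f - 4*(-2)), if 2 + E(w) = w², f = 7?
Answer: -223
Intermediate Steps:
E(w) = -2 + w²
-E(f - 4*(-2)) = -(-2 + (7 - 4*(-2))²) = -(-2 + (7 + 8)²) = -(-2 + 15²) = -(-2 + 225) = -1*223 = -223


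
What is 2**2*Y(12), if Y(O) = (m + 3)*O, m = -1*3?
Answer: 0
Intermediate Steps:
m = -3
Y(O) = 0 (Y(O) = (-3 + 3)*O = 0*O = 0)
2**2*Y(12) = 2**2*0 = 4*0 = 0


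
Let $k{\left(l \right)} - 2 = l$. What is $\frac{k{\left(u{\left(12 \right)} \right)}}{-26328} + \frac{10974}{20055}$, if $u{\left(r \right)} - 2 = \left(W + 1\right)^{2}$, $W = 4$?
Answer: $\frac{96113959}{176002680} \approx 0.54609$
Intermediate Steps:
$u{\left(r \right)} = 27$ ($u{\left(r \right)} = 2 + \left(4 + 1\right)^{2} = 2 + 5^{2} = 2 + 25 = 27$)
$k{\left(l \right)} = 2 + l$
$\frac{k{\left(u{\left(12 \right)} \right)}}{-26328} + \frac{10974}{20055} = \frac{2 + 27}{-26328} + \frac{10974}{20055} = 29 \left(- \frac{1}{26328}\right) + 10974 \cdot \frac{1}{20055} = - \frac{29}{26328} + \frac{3658}{6685} = \frac{96113959}{176002680}$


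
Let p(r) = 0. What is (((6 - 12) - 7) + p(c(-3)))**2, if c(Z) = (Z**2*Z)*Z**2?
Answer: 169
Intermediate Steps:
c(Z) = Z**5 (c(Z) = Z**3*Z**2 = Z**5)
(((6 - 12) - 7) + p(c(-3)))**2 = (((6 - 12) - 7) + 0)**2 = ((-6 - 7) + 0)**2 = (-13 + 0)**2 = (-13)**2 = 169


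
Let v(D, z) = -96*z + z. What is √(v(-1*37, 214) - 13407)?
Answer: I*√33737 ≈ 183.68*I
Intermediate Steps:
v(D, z) = -95*z
√(v(-1*37, 214) - 13407) = √(-95*214 - 13407) = √(-20330 - 13407) = √(-33737) = I*√33737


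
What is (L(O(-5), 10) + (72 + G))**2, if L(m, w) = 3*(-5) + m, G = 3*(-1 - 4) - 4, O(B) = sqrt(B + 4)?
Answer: (38 + I)**2 ≈ 1443.0 + 76.0*I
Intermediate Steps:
O(B) = sqrt(4 + B)
G = -19 (G = 3*(-5) - 4 = -15 - 4 = -19)
L(m, w) = -15 + m
(L(O(-5), 10) + (72 + G))**2 = ((-15 + sqrt(4 - 5)) + (72 - 19))**2 = ((-15 + sqrt(-1)) + 53)**2 = ((-15 + I) + 53)**2 = (38 + I)**2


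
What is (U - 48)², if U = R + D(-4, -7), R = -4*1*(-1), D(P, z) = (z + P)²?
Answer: 5929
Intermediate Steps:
D(P, z) = (P + z)²
R = 4 (R = -4*(-1) = 4)
U = 125 (U = 4 + (-4 - 7)² = 4 + (-11)² = 4 + 121 = 125)
(U - 48)² = (125 - 48)² = 77² = 5929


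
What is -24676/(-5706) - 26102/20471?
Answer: 178102192/58403763 ≈ 3.0495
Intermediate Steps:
-24676/(-5706) - 26102/20471 = -24676*(-1/5706) - 26102*1/20471 = 12338/2853 - 26102/20471 = 178102192/58403763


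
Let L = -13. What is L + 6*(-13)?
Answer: -91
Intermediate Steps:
L + 6*(-13) = -13 + 6*(-13) = -13 - 78 = -91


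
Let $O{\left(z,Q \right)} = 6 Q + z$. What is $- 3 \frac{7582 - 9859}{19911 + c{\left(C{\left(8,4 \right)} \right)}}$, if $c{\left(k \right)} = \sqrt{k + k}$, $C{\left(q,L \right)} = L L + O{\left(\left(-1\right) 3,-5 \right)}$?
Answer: $\frac{136012041}{396447955} - \frac{6831 i \sqrt{34}}{396447955} \approx 0.34308 - 0.00010047 i$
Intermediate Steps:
$O{\left(z,Q \right)} = z + 6 Q$
$C{\left(q,L \right)} = -33 + L^{2}$ ($C{\left(q,L \right)} = L L + \left(\left(-1\right) 3 + 6 \left(-5\right)\right) = L^{2} - 33 = -33 + L^{2}$)
$c{\left(k \right)} = \sqrt{2} \sqrt{k}$ ($c{\left(k \right)} = \sqrt{2 k} = \sqrt{2} \sqrt{k}$)
$- 3 \frac{7582 - 9859}{19911 + c{\left(C{\left(8,4 \right)} \right)}} = - 3 \frac{7582 - 9859}{19911 + \sqrt{2} \sqrt{-33 + 4^{2}}} = - 3 \left(- \frac{2277}{19911 + \sqrt{2} \sqrt{-33 + 16}}\right) = - 3 \left(- \frac{2277}{19911 + \sqrt{2} \sqrt{-17}}\right) = - 3 \left(- \frac{2277}{19911 + \sqrt{2} i \sqrt{17}}\right) = - 3 \left(- \frac{2277}{19911 + i \sqrt{34}}\right) = \frac{6831}{19911 + i \sqrt{34}}$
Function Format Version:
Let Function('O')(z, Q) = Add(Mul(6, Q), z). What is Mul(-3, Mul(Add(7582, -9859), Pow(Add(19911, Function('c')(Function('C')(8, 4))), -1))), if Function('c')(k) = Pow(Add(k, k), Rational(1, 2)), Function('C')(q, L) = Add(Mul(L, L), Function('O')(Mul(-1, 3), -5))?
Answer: Add(Rational(136012041, 396447955), Mul(Rational(-6831, 396447955), I, Pow(34, Rational(1, 2)))) ≈ Add(0.34308, Mul(-0.00010047, I))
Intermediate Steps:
Function('O')(z, Q) = Add(z, Mul(6, Q))
Function('C')(q, L) = Add(-33, Pow(L, 2)) (Function('C')(q, L) = Add(Mul(L, L), Add(Mul(-1, 3), Mul(6, -5))) = Add(Pow(L, 2), Add(-3, -30)) = Add(Pow(L, 2), -33) = Add(-33, Pow(L, 2)))
Function('c')(k) = Mul(Pow(2, Rational(1, 2)), Pow(k, Rational(1, 2))) (Function('c')(k) = Pow(Mul(2, k), Rational(1, 2)) = Mul(Pow(2, Rational(1, 2)), Pow(k, Rational(1, 2))))
Mul(-3, Mul(Add(7582, -9859), Pow(Add(19911, Function('c')(Function('C')(8, 4))), -1))) = Mul(-3, Mul(Add(7582, -9859), Pow(Add(19911, Mul(Pow(2, Rational(1, 2)), Pow(Add(-33, Pow(4, 2)), Rational(1, 2)))), -1))) = Mul(-3, Mul(-2277, Pow(Add(19911, Mul(Pow(2, Rational(1, 2)), Pow(Add(-33, 16), Rational(1, 2)))), -1))) = Mul(-3, Mul(-2277, Pow(Add(19911, Mul(Pow(2, Rational(1, 2)), Pow(-17, Rational(1, 2)))), -1))) = Mul(-3, Mul(-2277, Pow(Add(19911, Mul(Pow(2, Rational(1, 2)), Mul(I, Pow(17, Rational(1, 2))))), -1))) = Mul(-3, Mul(-2277, Pow(Add(19911, Mul(I, Pow(34, Rational(1, 2)))), -1))) = Mul(6831, Pow(Add(19911, Mul(I, Pow(34, Rational(1, 2)))), -1))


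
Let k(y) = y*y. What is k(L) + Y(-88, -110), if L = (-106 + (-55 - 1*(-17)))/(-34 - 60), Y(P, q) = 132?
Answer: 296772/2209 ≈ 134.35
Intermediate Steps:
L = 72/47 (L = (-106 + (-55 + 17))/(-94) = (-106 - 38)*(-1/94) = -144*(-1/94) = 72/47 ≈ 1.5319)
k(y) = y**2
k(L) + Y(-88, -110) = (72/47)**2 + 132 = 5184/2209 + 132 = 296772/2209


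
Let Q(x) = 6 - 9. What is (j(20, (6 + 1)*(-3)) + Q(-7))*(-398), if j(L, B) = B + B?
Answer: 17910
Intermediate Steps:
j(L, B) = 2*B
Q(x) = -3
(j(20, (6 + 1)*(-3)) + Q(-7))*(-398) = (2*((6 + 1)*(-3)) - 3)*(-398) = (2*(7*(-3)) - 3)*(-398) = (2*(-21) - 3)*(-398) = (-42 - 3)*(-398) = -45*(-398) = 17910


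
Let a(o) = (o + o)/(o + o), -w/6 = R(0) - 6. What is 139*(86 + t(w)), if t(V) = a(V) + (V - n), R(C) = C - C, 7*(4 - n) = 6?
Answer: 116621/7 ≈ 16660.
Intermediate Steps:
n = 22/7 (n = 4 - ⅐*6 = 4 - 6/7 = 22/7 ≈ 3.1429)
R(C) = 0
w = 36 (w = -6*(0 - 6) = -6*(-6) = 36)
a(o) = 1 (a(o) = (2*o)/((2*o)) = (2*o)*(1/(2*o)) = 1)
t(V) = -15/7 + V (t(V) = 1 + (V - 1*22/7) = 1 + (V - 22/7) = 1 + (-22/7 + V) = -15/7 + V)
139*(86 + t(w)) = 139*(86 + (-15/7 + 36)) = 139*(86 + 237/7) = 139*(839/7) = 116621/7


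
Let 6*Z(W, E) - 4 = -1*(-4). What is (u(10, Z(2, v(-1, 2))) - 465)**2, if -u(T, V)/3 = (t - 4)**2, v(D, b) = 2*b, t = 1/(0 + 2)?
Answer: 4028049/16 ≈ 2.5175e+5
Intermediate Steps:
t = 1/2 ≈ 0.50000
Z(W, E) = 4/3 (Z(W, E) = 2/3 + (-1*(-4))/6 = 2/3 + (1/6)*4 = 2/3 + 2/3 = 4/3)
u(T, V) = -147/4 (u(T, V) = -3*(1/2 - 4)**2 = -3*(-7/2)**2 = -3*49/4 = -147/4)
(u(10, Z(2, v(-1, 2))) - 465)**2 = (-147/4 - 465)**2 = (-2007/4)**2 = 4028049/16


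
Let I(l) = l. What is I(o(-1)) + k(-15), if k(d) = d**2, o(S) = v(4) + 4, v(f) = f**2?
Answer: 245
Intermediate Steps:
o(S) = 20 (o(S) = 4**2 + 4 = 16 + 4 = 20)
I(o(-1)) + k(-15) = 20 + (-15)**2 = 20 + 225 = 245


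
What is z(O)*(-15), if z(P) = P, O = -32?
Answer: 480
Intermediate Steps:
z(O)*(-15) = -32*(-15) = 480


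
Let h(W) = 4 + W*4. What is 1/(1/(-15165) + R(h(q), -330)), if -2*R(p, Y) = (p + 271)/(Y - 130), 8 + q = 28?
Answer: 2790360/1076531 ≈ 2.5920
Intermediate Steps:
q = 20 (q = -8 + 28 = 20)
h(W) = 4 + 4*W
R(p, Y) = -(271 + p)/(2*(-130 + Y)) (R(p, Y) = -(p + 271)/(2*(Y - 130)) = -(271 + p)/(2*(-130 + Y)))
1/(1/(-15165) + R(h(q), -330)) = 1/(1/(-15165) + (-271 - (4 + 4*20))/(2*(-130 - 330))) = 1/(-1/15165 + (1/2)*(-271 - (4 + 80))/(-460)) = 1/(-1/15165 + (1/2)*(-1/460)*(-271 - 1*84)) = 1/(-1/15165 + (1/2)*(-1/460)*(-271 - 84)) = 1/(-1/15165 + (1/2)*(-1/460)*(-355)) = 1/(-1/15165 + 71/184) = 1/(1076531/2790360) = 2790360/1076531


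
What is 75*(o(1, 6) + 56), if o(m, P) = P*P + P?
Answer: 7350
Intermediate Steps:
o(m, P) = P + P² (o(m, P) = P² + P = P + P²)
75*(o(1, 6) + 56) = 75*(6*(1 + 6) + 56) = 75*(6*7 + 56) = 75*(42 + 56) = 75*98 = 7350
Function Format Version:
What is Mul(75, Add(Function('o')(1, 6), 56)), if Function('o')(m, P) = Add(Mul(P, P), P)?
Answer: 7350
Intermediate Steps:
Function('o')(m, P) = Add(P, Pow(P, 2)) (Function('o')(m, P) = Add(Pow(P, 2), P) = Add(P, Pow(P, 2)))
Mul(75, Add(Function('o')(1, 6), 56)) = Mul(75, Add(Mul(6, Add(1, 6)), 56)) = Mul(75, Add(Mul(6, 7), 56)) = Mul(75, Add(42, 56)) = Mul(75, 98) = 7350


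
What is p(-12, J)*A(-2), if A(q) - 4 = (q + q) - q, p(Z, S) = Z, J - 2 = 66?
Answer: -24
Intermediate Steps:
J = 68 (J = 2 + 66 = 68)
A(q) = 4 + q (A(q) = 4 + ((q + q) - q) = 4 + (2*q - q) = 4 + q)
p(-12, J)*A(-2) = -12*(4 - 2) = -12*2 = -24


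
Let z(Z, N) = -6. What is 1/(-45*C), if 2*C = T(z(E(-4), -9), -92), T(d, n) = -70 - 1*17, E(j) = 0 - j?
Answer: 2/3915 ≈ 0.00051086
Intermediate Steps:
E(j) = -j
T(d, n) = -87 (T(d, n) = -70 - 17 = -87)
C = -87/2 (C = (1/2)*(-87) = -87/2 ≈ -43.500)
1/(-45*C) = 1/(-45*(-87/2)) = 1/(3915/2) = 2/3915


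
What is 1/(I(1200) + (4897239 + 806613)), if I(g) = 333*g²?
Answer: 1/485223852 ≈ 2.0609e-9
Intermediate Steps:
1/(I(1200) + (4897239 + 806613)) = 1/(333*1200² + (4897239 + 806613)) = 1/(333*1440000 + 5703852) = 1/(479520000 + 5703852) = 1/485223852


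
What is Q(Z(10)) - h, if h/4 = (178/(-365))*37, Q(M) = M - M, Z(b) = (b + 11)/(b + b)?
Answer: 26344/365 ≈ 72.175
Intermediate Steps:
Z(b) = (11 + b)/(2*b) (Z(b) = (11 + b)/((2*b)) = (11 + b)*(1/(2*b)) = (11 + b)/(2*b))
Q(M) = 0
h = -26344/365 (h = 4*((178/(-365))*37) = 4*((178*(-1/365))*37) = 4*(-178/365*37) = 4*(-6586/365) = -26344/365 ≈ -72.175)
Q(Z(10)) - h = 0 - 1*(-26344/365) = 0 + 26344/365 = 26344/365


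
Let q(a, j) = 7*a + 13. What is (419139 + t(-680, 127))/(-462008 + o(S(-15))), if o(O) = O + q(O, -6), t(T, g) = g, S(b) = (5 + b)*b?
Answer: -419266/460795 ≈ -0.90987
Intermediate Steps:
S(b) = b*(5 + b)
q(a, j) = 13 + 7*a
o(O) = 13 + 8*O (o(O) = O + (13 + 7*O) = 13 + 8*O)
(419139 + t(-680, 127))/(-462008 + o(S(-15))) = (419139 + 127)/(-462008 + (13 + 8*(-15*(5 - 15)))) = 419266/(-462008 + (13 + 8*(-15*(-10)))) = 419266/(-462008 + (13 + 8*150)) = 419266/(-462008 + (13 + 1200)) = 419266/(-462008 + 1213) = 419266/(-460795) = 419266*(-1/460795) = -419266/460795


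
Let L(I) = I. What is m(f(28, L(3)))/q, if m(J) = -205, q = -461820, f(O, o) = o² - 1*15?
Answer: 41/92364 ≈ 0.00044390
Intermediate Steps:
f(O, o) = -15 + o² (f(O, o) = o² - 15 = -15 + o²)
m(f(28, L(3)))/q = -205/(-461820) = -205*(-1/461820) = 41/92364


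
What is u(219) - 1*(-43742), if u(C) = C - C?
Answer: 43742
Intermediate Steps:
u(C) = 0
u(219) - 1*(-43742) = 0 - 1*(-43742) = 0 + 43742 = 43742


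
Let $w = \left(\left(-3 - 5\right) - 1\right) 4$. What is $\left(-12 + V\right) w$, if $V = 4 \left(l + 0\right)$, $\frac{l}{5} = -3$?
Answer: $2592$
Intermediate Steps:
$l = -15$ ($l = 5 \left(-3\right) = -15$)
$w = -36$ ($w = \left(\left(-3 - 5\right) - 1\right) 4 = \left(-8 - 1\right) 4 = \left(-9\right) 4 = -36$)
$V = -60$ ($V = 4 \left(-15 + 0\right) = 4 \left(-15\right) = -60$)
$\left(-12 + V\right) w = \left(-12 - 60\right) \left(-36\right) = \left(-72\right) \left(-36\right) = 2592$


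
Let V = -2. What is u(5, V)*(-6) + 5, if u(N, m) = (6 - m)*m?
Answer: 101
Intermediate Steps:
u(N, m) = m*(6 - m)
u(5, V)*(-6) + 5 = -2*(6 - 1*(-2))*(-6) + 5 = -2*(6 + 2)*(-6) + 5 = -2*8*(-6) + 5 = -16*(-6) + 5 = 96 + 5 = 101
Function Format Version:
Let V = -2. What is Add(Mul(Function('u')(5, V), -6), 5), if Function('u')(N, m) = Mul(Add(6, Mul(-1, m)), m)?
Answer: 101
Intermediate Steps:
Function('u')(N, m) = Mul(m, Add(6, Mul(-1, m)))
Add(Mul(Function('u')(5, V), -6), 5) = Add(Mul(Mul(-2, Add(6, Mul(-1, -2))), -6), 5) = Add(Mul(Mul(-2, Add(6, 2)), -6), 5) = Add(Mul(Mul(-2, 8), -6), 5) = Add(Mul(-16, -6), 5) = Add(96, 5) = 101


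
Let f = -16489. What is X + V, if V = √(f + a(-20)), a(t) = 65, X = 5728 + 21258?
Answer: 26986 + 2*I*√4106 ≈ 26986.0 + 128.16*I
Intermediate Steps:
X = 26986
V = 2*I*√4106 (V = √(-16489 + 65) = √(-16424) = 2*I*√4106 ≈ 128.16*I)
X + V = 26986 + 2*I*√4106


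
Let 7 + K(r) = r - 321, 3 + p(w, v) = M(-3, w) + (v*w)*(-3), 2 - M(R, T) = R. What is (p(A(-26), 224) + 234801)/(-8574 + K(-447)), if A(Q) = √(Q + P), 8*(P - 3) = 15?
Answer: -234803/9349 + 2184*I*√2/9349 ≈ -25.115 + 0.33037*I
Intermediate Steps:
P = 39/8 (P = 3 + (⅛)*15 = 3 + 15/8 = 39/8 ≈ 4.8750)
M(R, T) = 2 - R
A(Q) = √(39/8 + Q) (A(Q) = √(Q + 39/8) = √(39/8 + Q))
p(w, v) = 2 - 3*v*w (p(w, v) = -3 + ((2 - 1*(-3)) + (v*w)*(-3)) = -3 + ((2 + 3) - 3*v*w) = -3 + (5 - 3*v*w) = 2 - 3*v*w)
K(r) = -328 + r (K(r) = -7 + (r - 321) = -7 + (-321 + r) = -328 + r)
(p(A(-26), 224) + 234801)/(-8574 + K(-447)) = ((2 - 3*224*√(78 + 16*(-26))/4) + 234801)/(-8574 + (-328 - 447)) = ((2 - 3*224*√(78 - 416)/4) + 234801)/(-8574 - 775) = ((2 - 3*224*√(-338)/4) + 234801)/(-9349) = ((2 - 3*224*(13*I*√2)/4) + 234801)*(-1/9349) = ((2 - 3*224*13*I*√2/4) + 234801)*(-1/9349) = ((2 - 2184*I*√2) + 234801)*(-1/9349) = (234803 - 2184*I*√2)*(-1/9349) = -234803/9349 + 2184*I*√2/9349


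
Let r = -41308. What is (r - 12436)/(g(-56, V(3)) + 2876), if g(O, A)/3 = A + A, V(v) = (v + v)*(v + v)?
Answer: -13436/773 ≈ -17.382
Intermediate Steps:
V(v) = 4*v**2 (V(v) = (2*v)*(2*v) = 4*v**2)
g(O, A) = 6*A (g(O, A) = 3*(A + A) = 3*(2*A) = 6*A)
(r - 12436)/(g(-56, V(3)) + 2876) = (-41308 - 12436)/(6*(4*3**2) + 2876) = -53744/(6*(4*9) + 2876) = -53744/(6*36 + 2876) = -53744/(216 + 2876) = -53744/3092 = -53744*1/3092 = -13436/773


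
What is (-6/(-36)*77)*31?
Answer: 2387/6 ≈ 397.83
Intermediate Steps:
(-6/(-36)*77)*31 = (-6*(-1/36)*77)*31 = ((⅙)*77)*31 = (77/6)*31 = 2387/6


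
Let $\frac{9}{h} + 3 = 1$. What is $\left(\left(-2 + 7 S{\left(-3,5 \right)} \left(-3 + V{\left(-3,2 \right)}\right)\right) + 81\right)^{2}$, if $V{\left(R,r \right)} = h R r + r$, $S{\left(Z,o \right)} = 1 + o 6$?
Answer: $32729841$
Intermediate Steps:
$S{\left(Z,o \right)} = 1 + 6 o$
$h = - \frac{9}{2}$ ($h = \frac{9}{-3 + 1} = \frac{9}{-2} = 9 \left(- \frac{1}{2}\right) = - \frac{9}{2} \approx -4.5$)
$V{\left(R,r \right)} = r - \frac{9 R r}{2}$ ($V{\left(R,r \right)} = - \frac{9 R}{2} r + r = - \frac{9 R r}{2} + r = r - \frac{9 R r}{2}$)
$\left(\left(-2 + 7 S{\left(-3,5 \right)} \left(-3 + V{\left(-3,2 \right)}\right)\right) + 81\right)^{2} = \left(\left(-2 + 7 \left(1 + 6 \cdot 5\right) \left(-3 + \frac{1}{2} \cdot 2 \left(2 - -27\right)\right)\right) + 81\right)^{2} = \left(\left(-2 + 7 \left(1 + 30\right) \left(-3 + \frac{1}{2} \cdot 2 \left(2 + 27\right)\right)\right) + 81\right)^{2} = \left(\left(-2 + 7 \cdot 31 \left(-3 + \frac{1}{2} \cdot 2 \cdot 29\right)\right) + 81\right)^{2} = \left(\left(-2 + 7 \cdot 31 \left(-3 + 29\right)\right) + 81\right)^{2} = \left(\left(-2 + 7 \cdot 31 \cdot 26\right) + 81\right)^{2} = \left(\left(-2 + 7 \cdot 806\right) + 81\right)^{2} = \left(\left(-2 + 5642\right) + 81\right)^{2} = \left(5640 + 81\right)^{2} = 5721^{2} = 32729841$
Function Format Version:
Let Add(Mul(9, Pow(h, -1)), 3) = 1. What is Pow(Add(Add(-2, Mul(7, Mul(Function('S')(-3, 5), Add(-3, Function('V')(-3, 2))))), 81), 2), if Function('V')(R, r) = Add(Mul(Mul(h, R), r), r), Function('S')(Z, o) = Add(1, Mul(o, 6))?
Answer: 32729841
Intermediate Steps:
Function('S')(Z, o) = Add(1, Mul(6, o))
h = Rational(-9, 2) (h = Mul(9, Pow(Add(-3, 1), -1)) = Mul(9, Pow(-2, -1)) = Mul(9, Rational(-1, 2)) = Rational(-9, 2) ≈ -4.5000)
Function('V')(R, r) = Add(r, Mul(Rational(-9, 2), R, r)) (Function('V')(R, r) = Add(Mul(Mul(Rational(-9, 2), R), r), r) = Add(Mul(Rational(-9, 2), R, r), r) = Add(r, Mul(Rational(-9, 2), R, r)))
Pow(Add(Add(-2, Mul(7, Mul(Function('S')(-3, 5), Add(-3, Function('V')(-3, 2))))), 81), 2) = Pow(Add(Add(-2, Mul(7, Mul(Add(1, Mul(6, 5)), Add(-3, Mul(Rational(1, 2), 2, Add(2, Mul(-9, -3))))))), 81), 2) = Pow(Add(Add(-2, Mul(7, Mul(Add(1, 30), Add(-3, Mul(Rational(1, 2), 2, Add(2, 27)))))), 81), 2) = Pow(Add(Add(-2, Mul(7, Mul(31, Add(-3, Mul(Rational(1, 2), 2, 29))))), 81), 2) = Pow(Add(Add(-2, Mul(7, Mul(31, Add(-3, 29)))), 81), 2) = Pow(Add(Add(-2, Mul(7, Mul(31, 26))), 81), 2) = Pow(Add(Add(-2, Mul(7, 806)), 81), 2) = Pow(Add(Add(-2, 5642), 81), 2) = Pow(Add(5640, 81), 2) = Pow(5721, 2) = 32729841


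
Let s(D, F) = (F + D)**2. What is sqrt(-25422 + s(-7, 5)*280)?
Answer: I*sqrt(24302) ≈ 155.89*I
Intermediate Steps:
s(D, F) = (D + F)**2
sqrt(-25422 + s(-7, 5)*280) = sqrt(-25422 + (-7 + 5)**2*280) = sqrt(-25422 + (-2)**2*280) = sqrt(-25422 + 4*280) = sqrt(-25422 + 1120) = sqrt(-24302) = I*sqrt(24302)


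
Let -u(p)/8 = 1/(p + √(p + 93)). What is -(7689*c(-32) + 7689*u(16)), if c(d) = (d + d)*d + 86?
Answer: -803679910/49 - 20504*√109/49 ≈ -1.6406e+7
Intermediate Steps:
c(d) = 86 + 2*d² (c(d) = (2*d)*d + 86 = 2*d² + 86 = 86 + 2*d²)
u(p) = -8/(p + √(93 + p)) (u(p) = -8/(p + √(p + 93)) = -8/(p + √(93 + p)))
-(7689*c(-32) + 7689*u(16)) = -(661254 + 15747072 - 61512/(16 + √(93 + 16))) = -(661254 + 15747072 - 61512/(16 + √109)) = -(16408326 - 61512/(16 + √109)) = -7689*(2134 - 8/(16 + √109)) = -16408326 + 61512/(16 + √109)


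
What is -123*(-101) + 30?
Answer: 12453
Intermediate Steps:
-123*(-101) + 30 = 12423 + 30 = 12453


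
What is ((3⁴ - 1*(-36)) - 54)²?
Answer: 3969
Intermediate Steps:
((3⁴ - 1*(-36)) - 54)² = ((81 + 36) - 54)² = (117 - 54)² = 63² = 3969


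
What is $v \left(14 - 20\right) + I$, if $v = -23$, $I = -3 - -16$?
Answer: $151$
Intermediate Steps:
$I = 13$ ($I = -3 + 16 = 13$)
$v \left(14 - 20\right) + I = - 23 \left(14 - 20\right) + 13 = \left(-23\right) \left(-6\right) + 13 = 138 + 13 = 151$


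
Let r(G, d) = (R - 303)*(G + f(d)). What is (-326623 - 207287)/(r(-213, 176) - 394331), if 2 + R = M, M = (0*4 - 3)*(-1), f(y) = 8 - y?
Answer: 533910/279269 ≈ 1.9118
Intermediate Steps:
M = 3 (M = (0 - 3)*(-1) = -3*(-1) = 3)
R = 1 (R = -2 + 3 = 1)
r(G, d) = -2416 - 302*G + 302*d (r(G, d) = (1 - 303)*(G + (8 - d)) = -302*(8 + G - d) = -2416 - 302*G + 302*d)
(-326623 - 207287)/(r(-213, 176) - 394331) = (-326623 - 207287)/((-2416 - 302*(-213) + 302*176) - 394331) = -533910/((-2416 + 64326 + 53152) - 394331) = -533910/(115062 - 394331) = -533910/(-279269) = -533910*(-1/279269) = 533910/279269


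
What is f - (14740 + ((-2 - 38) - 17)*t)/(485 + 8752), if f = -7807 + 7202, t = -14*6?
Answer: -5607913/9237 ≈ -607.11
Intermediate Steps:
t = -84
f = -605
f - (14740 + ((-2 - 38) - 17)*t)/(485 + 8752) = -605 - (14740 + ((-2 - 38) - 17)*(-84))/(485 + 8752) = -605 - (14740 + (-40 - 17)*(-84))/9237 = -605 - (14740 - 57*(-84))/9237 = -605 - (14740 + 4788)/9237 = -605 - 19528/9237 = -5607913/9237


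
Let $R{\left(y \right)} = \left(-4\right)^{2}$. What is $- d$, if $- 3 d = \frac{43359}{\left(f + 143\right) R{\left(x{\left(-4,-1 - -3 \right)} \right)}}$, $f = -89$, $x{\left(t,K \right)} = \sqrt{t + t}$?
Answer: $\frac{14453}{864} \approx 16.728$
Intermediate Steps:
$x{\left(t,K \right)} = \sqrt{2} \sqrt{t}$ ($x{\left(t,K \right)} = \sqrt{2 t} = \sqrt{2} \sqrt{t}$)
$R{\left(y \right)} = 16$
$d = - \frac{14453}{864}$ ($d = - \frac{43359 \frac{1}{\left(-89 + 143\right) 16}}{3} = - \frac{43359 \frac{1}{54 \cdot 16}}{3} = - \frac{43359 \cdot \frac{1}{864}}{3} = \left(- \frac{1}{3}\right) \frac{14453}{288} = - \frac{14453}{864} \approx -16.728$)
$- d = \left(-1\right) \left(- \frac{14453}{864}\right) = \frac{14453}{864}$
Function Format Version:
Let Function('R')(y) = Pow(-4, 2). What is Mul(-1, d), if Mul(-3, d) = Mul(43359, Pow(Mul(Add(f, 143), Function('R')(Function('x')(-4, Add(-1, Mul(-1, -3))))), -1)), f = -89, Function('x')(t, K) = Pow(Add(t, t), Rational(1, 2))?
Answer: Rational(14453, 864) ≈ 16.728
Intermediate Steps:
Function('x')(t, K) = Mul(Pow(2, Rational(1, 2)), Pow(t, Rational(1, 2))) (Function('x')(t, K) = Pow(Mul(2, t), Rational(1, 2)) = Mul(Pow(2, Rational(1, 2)), Pow(t, Rational(1, 2))))
Function('R')(y) = 16
d = Rational(-14453, 864) (d = Mul(Rational(-1, 3), Mul(43359, Pow(Mul(Add(-89, 143), 16), -1))) = Mul(Rational(-1, 3), Mul(43359, Pow(Mul(54, 16), -1))) = Mul(Rational(-1, 3), Mul(43359, Pow(864, -1))) = Mul(Rational(-1, 3), Mul(43359, Rational(1, 864))) = Mul(Rational(-1, 3), Rational(14453, 288)) = Rational(-14453, 864) ≈ -16.728)
Mul(-1, d) = Mul(-1, Rational(-14453, 864)) = Rational(14453, 864)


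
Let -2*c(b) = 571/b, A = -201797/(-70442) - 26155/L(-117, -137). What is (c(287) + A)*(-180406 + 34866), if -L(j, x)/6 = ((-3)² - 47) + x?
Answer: 101686103632534/30325281 ≈ 3.3532e+6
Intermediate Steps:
L(j, x) = 228 - 6*x (L(j, x) = -6*(((-3)² - 47) + x) = -6*((9 - 47) + x) = -6*(-38 + x) = 228 - 6*x)
A = -81526183/3698205 (A = -201797/(-70442) - 26155/(228 - 6*(-137)) = -201797*(-1/70442) - 26155/(228 + 822) = 201797/70442 - 26155/1050 = 201797/70442 - 26155*1/1050 = 201797/70442 - 5231/210 = -81526183/3698205 ≈ -22.045)
c(b) = -571/(2*b)
(c(287) + A)*(-180406 + 34866) = (-571/2/287 - 81526183/3698205)*(-180406 + 34866) = (-571/2*1/287 - 81526183/3698205)*(-145540) = (-571/574 - 81526183/3698205)*(-145540) = -6986814871/303252810*(-145540) = 101686103632534/30325281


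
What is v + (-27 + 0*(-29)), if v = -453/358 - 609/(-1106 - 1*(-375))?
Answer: -7178967/261698 ≈ -27.432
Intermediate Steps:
v = -113121/261698 (v = -453*1/358 - 609/(-1106 + 375) = -453/358 - 609/(-731) = -453/358 - 609*(-1/731) = -453/358 + 609/731 = -113121/261698 ≈ -0.43226)
v + (-27 + 0*(-29)) = -113121/261698 + (-27 + 0*(-29)) = -113121/261698 + (-27 + 0) = -113121/261698 - 27 = -7178967/261698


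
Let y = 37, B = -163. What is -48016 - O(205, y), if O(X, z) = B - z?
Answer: -47816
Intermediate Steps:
O(X, z) = -163 - z
-48016 - O(205, y) = -48016 - (-163 - 1*37) = -48016 - (-163 - 37) = -48016 - 1*(-200) = -48016 + 200 = -47816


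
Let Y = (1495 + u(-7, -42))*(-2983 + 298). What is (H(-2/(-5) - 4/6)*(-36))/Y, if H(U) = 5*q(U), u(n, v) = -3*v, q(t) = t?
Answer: -16/1450795 ≈ -1.1028e-5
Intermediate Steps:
Y = -4352385 (Y = (1495 - 3*(-42))*(-2983 + 298) = (1495 + 126)*(-2685) = 1621*(-2685) = -4352385)
H(U) = 5*U
(H(-2/(-5) - 4/6)*(-36))/Y = ((5*(-2/(-5) - 4/6))*(-36))/(-4352385) = ((5*(-2*(-1/5) - 4*1/6))*(-36))*(-1/4352385) = ((5*(2/5 - 2/3))*(-36))*(-1/4352385) = ((5*(-4/15))*(-36))*(-1/4352385) = -4/3*(-36)*(-1/4352385) = 48*(-1/4352385) = -16/1450795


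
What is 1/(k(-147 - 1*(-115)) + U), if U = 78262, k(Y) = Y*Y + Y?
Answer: 1/79254 ≈ 1.2618e-5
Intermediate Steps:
k(Y) = Y + Y² (k(Y) = Y² + Y = Y + Y²)
1/(k(-147 - 1*(-115)) + U) = 1/((-147 - 1*(-115))*(1 + (-147 - 1*(-115))) + 78262) = 1/((-147 + 115)*(1 + (-147 + 115)) + 78262) = 1/(-32*(1 - 32) + 78262) = 1/(-32*(-31) + 78262) = 1/(992 + 78262) = 1/79254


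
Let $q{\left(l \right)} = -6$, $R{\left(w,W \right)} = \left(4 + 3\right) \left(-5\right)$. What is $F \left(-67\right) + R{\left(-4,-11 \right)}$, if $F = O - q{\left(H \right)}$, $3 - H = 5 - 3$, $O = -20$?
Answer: $903$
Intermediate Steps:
$H = 1$ ($H = 3 - \left(5 - 3\right) = 3 - 2 = 1$)
$R{\left(w,W \right)} = -35$ ($R{\left(w,W \right)} = 7 \left(-5\right) = -35$)
$F = -14$ ($F = -20 - -6 = -20 + 6 = -14$)
$F \left(-67\right) + R{\left(-4,-11 \right)} = \left(-14\right) \left(-67\right) - 35 = 938 - 35 = 903$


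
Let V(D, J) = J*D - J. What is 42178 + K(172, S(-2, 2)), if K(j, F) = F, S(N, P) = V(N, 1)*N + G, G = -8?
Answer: 42176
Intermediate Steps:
V(D, J) = -J + D*J (V(D, J) = D*J - J = -J + D*J)
S(N, P) = -8 + N*(-1 + N) (S(N, P) = (1*(-1 + N))*N - 8 = (-1 + N)*N - 8 = N*(-1 + N) - 8 = -8 + N*(-1 + N))
42178 + K(172, S(-2, 2)) = 42178 + (-8 - 2*(-1 - 2)) = 42178 + (-8 - 2*(-3)) = 42178 + (-8 + 6) = 42178 - 2 = 42176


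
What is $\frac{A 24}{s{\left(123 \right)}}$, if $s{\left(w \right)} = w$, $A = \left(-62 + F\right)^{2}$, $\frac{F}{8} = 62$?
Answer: $\frac{1506848}{41} \approx 36752.0$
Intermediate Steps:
$F = 496$ ($F = 8 \cdot 62 = 496$)
$A = 188356$ ($A = \left(-62 + 496\right)^{2} = 434^{2} = 188356$)
$\frac{A 24}{s{\left(123 \right)}} = \frac{188356 \cdot 24}{123} = 4520544 \cdot \frac{1}{123} = \frac{1506848}{41}$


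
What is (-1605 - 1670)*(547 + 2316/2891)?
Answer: -5186594575/2891 ≈ -1.7940e+6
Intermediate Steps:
(-1605 - 1670)*(547 + 2316/2891) = -3275*(547 + 2316*(1/2891)) = -3275*(547 + 2316/2891) = -3275*1583693/2891 = -5186594575/2891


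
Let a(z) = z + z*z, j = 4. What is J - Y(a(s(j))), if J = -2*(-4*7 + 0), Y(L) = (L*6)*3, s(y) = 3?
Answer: -160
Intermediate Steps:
a(z) = z + z**2
Y(L) = 18*L (Y(L) = (6*L)*3 = 18*L)
J = 56 (J = -2*(-28 + 0) = -2*(-28) = 56)
J - Y(a(s(j))) = 56 - 18*3*(1 + 3) = 56 - 18*3*4 = 56 - 18*12 = 56 - 1*216 = 56 - 216 = -160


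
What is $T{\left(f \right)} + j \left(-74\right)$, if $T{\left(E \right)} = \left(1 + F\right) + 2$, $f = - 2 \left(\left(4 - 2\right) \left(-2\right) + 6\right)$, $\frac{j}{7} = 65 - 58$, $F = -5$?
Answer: $-3628$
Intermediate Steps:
$j = 49$ ($j = 7 \left(65 - 58\right) = 7 \cdot 7 = 49$)
$f = -4$ ($f = - 2 \left(2 \left(-2\right) + 6\right) = - 2 \left(-4 + 6\right) = \left(-2\right) 2 = -4$)
$T{\left(E \right)} = -2$ ($T{\left(E \right)} = \left(1 - 5\right) + 2 = -4 + 2 = -2$)
$T{\left(f \right)} + j \left(-74\right) = -2 + 49 \left(-74\right) = -2 - 3626 = -3628$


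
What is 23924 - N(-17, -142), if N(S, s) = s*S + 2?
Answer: 21508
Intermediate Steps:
N(S, s) = 2 + S*s (N(S, s) = S*s + 2 = 2 + S*s)
23924 - N(-17, -142) = 23924 - (2 - 17*(-142)) = 23924 - (2 + 2414) = 23924 - 1*2416 = 23924 - 2416 = 21508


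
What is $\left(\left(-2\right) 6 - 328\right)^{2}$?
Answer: $115600$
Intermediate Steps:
$\left(\left(-2\right) 6 - 328\right)^{2} = \left(-12 - 328\right)^{2} = \left(-340\right)^{2} = 115600$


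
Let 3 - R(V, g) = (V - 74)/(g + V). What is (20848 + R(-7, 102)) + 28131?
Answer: 4653371/95 ≈ 48983.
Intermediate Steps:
R(V, g) = 3 - (-74 + V)/(V + g) (R(V, g) = 3 - (V - 74)/(g + V) = 3 - (-74 + V)/(V + g))
(20848 + R(-7, 102)) + 28131 = (20848 + (74 + 2*(-7) + 3*102)/(-7 + 102)) + 28131 = (20848 + (74 - 14 + 306)/95) + 28131 = (20848 + (1/95)*366) + 28131 = (20848 + 366/95) + 28131 = 1980926/95 + 28131 = 4653371/95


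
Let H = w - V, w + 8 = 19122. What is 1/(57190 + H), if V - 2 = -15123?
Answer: 1/91425 ≈ 1.0938e-5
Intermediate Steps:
w = 19114 (w = -8 + 19122 = 19114)
V = -15121 (V = 2 - 15123 = -15121)
H = 34235 (H = 19114 - 1*(-15121) = 19114 + 15121 = 34235)
1/(57190 + H) = 1/(57190 + 34235) = 1/91425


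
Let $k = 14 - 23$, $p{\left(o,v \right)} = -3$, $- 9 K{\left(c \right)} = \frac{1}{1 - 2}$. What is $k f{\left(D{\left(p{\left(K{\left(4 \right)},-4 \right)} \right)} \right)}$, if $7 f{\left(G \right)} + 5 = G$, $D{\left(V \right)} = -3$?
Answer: $\frac{72}{7} \approx 10.286$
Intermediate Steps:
$K{\left(c \right)} = \frac{1}{9}$ ($K{\left(c \right)} = - \frac{1}{9 \left(1 - 2\right)} = - \frac{1}{9 \left(-1\right)} = \left(- \frac{1}{9}\right) \left(-1\right) = \frac{1}{9}$)
$f{\left(G \right)} = - \frac{5}{7} + \frac{G}{7}$
$k = -9$ ($k = 14 - 23 = -9$)
$k f{\left(D{\left(p{\left(K{\left(4 \right)},-4 \right)} \right)} \right)} = - 9 \left(- \frac{5}{7} + \frac{1}{7} \left(-3\right)\right) = - 9 \left(- \frac{5}{7} - \frac{3}{7}\right) = \left(-9\right) \left(- \frac{8}{7}\right) = \frac{72}{7}$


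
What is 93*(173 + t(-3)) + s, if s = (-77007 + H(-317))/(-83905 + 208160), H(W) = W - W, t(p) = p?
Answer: 1964394543/124255 ≈ 15809.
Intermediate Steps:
H(W) = 0
s = -77007/124255 (s = (-77007 + 0)/(-83905 + 208160) = -77007/124255 ≈ -0.61975)
93*(173 + t(-3)) + s = 93*(173 - 3) - 77007/124255 = 93*170 - 77007/124255 = 15810 - 77007/124255 = 1964394543/124255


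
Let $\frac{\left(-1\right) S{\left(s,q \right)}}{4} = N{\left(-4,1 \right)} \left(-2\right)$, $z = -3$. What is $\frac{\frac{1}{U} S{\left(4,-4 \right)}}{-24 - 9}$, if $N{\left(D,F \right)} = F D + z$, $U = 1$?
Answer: $\frac{56}{33} \approx 1.697$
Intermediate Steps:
$N{\left(D,F \right)} = -3 + D F$ ($N{\left(D,F \right)} = F D - 3 = D F - 3 = -3 + D F$)
$S{\left(s,q \right)} = -56$ ($S{\left(s,q \right)} = - 4 \left(-3 - 4\right) \left(-2\right) = - 4 \left(\left(-7\right) \left(-2\right)\right) = \left(-4\right) 14 = -56$)
$\frac{\frac{1}{U} S{\left(4,-4 \right)}}{-24 - 9} = \frac{1^{-1} \left(-56\right)}{-24 - 9} = \frac{1 \left(-56\right)}{-33} = \left(-56\right) \left(- \frac{1}{33}\right) = \frac{56}{33}$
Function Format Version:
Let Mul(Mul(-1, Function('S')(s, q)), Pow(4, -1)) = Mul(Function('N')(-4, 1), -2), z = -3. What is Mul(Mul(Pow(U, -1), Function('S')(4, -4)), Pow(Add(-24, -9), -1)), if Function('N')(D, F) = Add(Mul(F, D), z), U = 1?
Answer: Rational(56, 33) ≈ 1.6970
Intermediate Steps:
Function('N')(D, F) = Add(-3, Mul(D, F)) (Function('N')(D, F) = Add(Mul(F, D), -3) = Add(Mul(D, F), -3) = Add(-3, Mul(D, F)))
Function('S')(s, q) = -56 (Function('S')(s, q) = Mul(-4, Mul(Add(-3, Mul(-4, 1)), -2)) = Mul(-4, Mul(Add(-3, -4), -2)) = Mul(-4, Mul(-7, -2)) = Mul(-4, 14) = -56)
Mul(Mul(Pow(U, -1), Function('S')(4, -4)), Pow(Add(-24, -9), -1)) = Mul(Mul(Pow(1, -1), -56), Pow(Add(-24, -9), -1)) = Mul(Mul(1, -56), Pow(-33, -1)) = Mul(-56, Rational(-1, 33)) = Rational(56, 33)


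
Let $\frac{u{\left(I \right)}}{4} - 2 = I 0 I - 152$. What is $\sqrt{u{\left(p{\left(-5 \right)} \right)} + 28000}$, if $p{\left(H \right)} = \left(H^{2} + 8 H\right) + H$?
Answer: $10 \sqrt{274} \approx 165.53$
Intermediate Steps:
$p{\left(H \right)} = H^{2} + 9 H$
$u{\left(I \right)} = -600$ ($u{\left(I \right)} = 8 + 4 \left(I 0 I - 152\right) = 8 + 4 \left(0 I - 152\right) = 8 + 4 \left(0 - 152\right) = 8 + 4 \left(-152\right) = 8 - 608 = -600$)
$\sqrt{u{\left(p{\left(-5 \right)} \right)} + 28000} = \sqrt{-600 + 28000} = \sqrt{27400} = 10 \sqrt{274}$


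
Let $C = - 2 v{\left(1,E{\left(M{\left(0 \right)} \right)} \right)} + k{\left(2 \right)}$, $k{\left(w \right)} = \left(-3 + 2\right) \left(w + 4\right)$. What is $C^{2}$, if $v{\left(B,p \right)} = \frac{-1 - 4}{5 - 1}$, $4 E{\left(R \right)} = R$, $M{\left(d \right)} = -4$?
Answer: $\frac{49}{4} \approx 12.25$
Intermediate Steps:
$E{\left(R \right)} = \frac{R}{4}$
$v{\left(B,p \right)} = - \frac{5}{4}$
$k{\left(w \right)} = -4 - w$ ($k{\left(w \right)} = - (4 + w) = -4 - w$)
$C = - \frac{7}{2}$ ($C = \left(-2\right) \left(- \frac{5}{4}\right) - 6 = \frac{5}{2} - 6 = - \frac{7}{2} \approx -3.5$)
$C^{2} = \left(- \frac{7}{2}\right)^{2} = \frac{49}{4}$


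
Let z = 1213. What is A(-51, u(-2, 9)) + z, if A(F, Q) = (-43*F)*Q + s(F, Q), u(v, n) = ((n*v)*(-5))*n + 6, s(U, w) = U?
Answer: 1790650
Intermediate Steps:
u(v, n) = 6 - 5*v*n² (u(v, n) = (-5*n*v)*n + 6 = -5*v*n² + 6 = 6 - 5*v*n²)
A(F, Q) = F - 43*F*Q (A(F, Q) = (-43*F)*Q + F = -43*F*Q + F = F - 43*F*Q)
A(-51, u(-2, 9)) + z = -51*(1 - 43*(6 - 5*(-2)*9²)) + 1213 = -51*(1 - 43*(6 - 5*(-2)*81)) + 1213 = -51*(1 - 43*(6 + 810)) + 1213 = -51*(1 - 43*816) + 1213 = -51*(1 - 35088) + 1213 = -51*(-35087) + 1213 = 1789437 + 1213 = 1790650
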